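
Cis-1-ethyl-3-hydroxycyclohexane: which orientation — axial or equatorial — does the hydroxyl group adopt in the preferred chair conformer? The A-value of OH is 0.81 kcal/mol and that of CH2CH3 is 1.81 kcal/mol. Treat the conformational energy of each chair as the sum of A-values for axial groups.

C1 and C3 have the same parity, so for the cis isomer the two substituents are e,e in one chair and a,a in the other.
Chair I (hydroxyl axial, ethyl axial): E = 2.62 kcal/mol.
Chair II (hydroxyl equatorial, ethyl equatorial): E = 0.00 kcal/mol.
Chair II is the more stable (lower-energy) conformer, and in that chair the hydroxyl group is equatorial.

equatorial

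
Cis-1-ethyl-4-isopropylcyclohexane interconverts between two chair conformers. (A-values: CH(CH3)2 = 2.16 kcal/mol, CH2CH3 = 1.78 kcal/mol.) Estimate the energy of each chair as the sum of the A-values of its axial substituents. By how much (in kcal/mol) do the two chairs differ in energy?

C1 and C4 have opposite parity, so for the cis isomer the two substituents are one axial and one equatorial in each chair.
Chair I (isopropyl axial, ethyl equatorial): E = 2.16 kcal/mol.
Chair II (isopropyl equatorial, ethyl axial): E = 1.78 kcal/mol.
ΔE = 2.16 − 1.78 = 0.38 kcal/mol; chair II is more stable.

0.38 kcal/mol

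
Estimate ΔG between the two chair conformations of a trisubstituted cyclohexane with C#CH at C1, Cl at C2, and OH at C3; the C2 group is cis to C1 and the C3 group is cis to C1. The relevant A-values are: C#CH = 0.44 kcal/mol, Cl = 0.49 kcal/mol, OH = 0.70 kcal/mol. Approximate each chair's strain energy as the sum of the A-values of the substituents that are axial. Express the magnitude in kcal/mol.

0.65 kcal/mol

Chair I (ethynyl axial, chloro equatorial, hydroxyl axial): E = 1.14 kcal/mol.
Chair II (ethynyl equatorial, chloro axial, hydroxyl equatorial): E = 0.49 kcal/mol.
ΔE = 1.14 − 0.49 = 0.65 kcal/mol; chair II is more stable.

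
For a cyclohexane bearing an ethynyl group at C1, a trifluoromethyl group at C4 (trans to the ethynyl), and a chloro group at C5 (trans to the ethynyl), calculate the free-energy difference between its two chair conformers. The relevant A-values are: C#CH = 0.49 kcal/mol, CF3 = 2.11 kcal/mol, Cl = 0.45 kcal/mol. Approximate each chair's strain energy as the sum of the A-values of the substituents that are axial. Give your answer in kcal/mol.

Chair I (ethynyl axial, trifluoromethyl axial, chloro equatorial): E = 2.60 kcal/mol.
Chair II (ethynyl equatorial, trifluoromethyl equatorial, chloro axial): E = 0.45 kcal/mol.
ΔE = 2.60 − 0.45 = 2.15 kcal/mol; chair II is more stable.

2.15 kcal/mol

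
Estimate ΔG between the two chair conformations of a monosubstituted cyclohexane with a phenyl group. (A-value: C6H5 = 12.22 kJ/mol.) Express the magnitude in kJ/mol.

A monosubstituted cyclohexane has one chair with the phenyl group axial (E = A = 12.22 kJ/mol) and one with it equatorial (E = 0).
ΔE = 12.22 − 0 = 12.22 kJ/mol.

12.22 kJ/mol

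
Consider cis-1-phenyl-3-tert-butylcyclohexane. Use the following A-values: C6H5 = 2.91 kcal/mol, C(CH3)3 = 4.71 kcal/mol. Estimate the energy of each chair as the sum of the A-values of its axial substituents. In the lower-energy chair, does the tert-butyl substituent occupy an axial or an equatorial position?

C1 and C3 have the same parity, so for the cis isomer the two substituents are e,e in one chair and a,a in the other.
Chair I (phenyl axial, tert-butyl axial): E = 7.62 kcal/mol.
Chair II (phenyl equatorial, tert-butyl equatorial): E = 0.00 kcal/mol.
Chair II is the more stable (lower-energy) conformer, and in that chair the tert-butyl group is equatorial.

equatorial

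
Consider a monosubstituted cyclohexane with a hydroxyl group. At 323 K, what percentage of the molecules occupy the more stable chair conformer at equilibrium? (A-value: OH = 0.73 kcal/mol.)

75.7%

One chair has the hydroxyl group axial (E = 0.73 kcal/mol) and the other has it equatorial (E = 0).
ΔG = 0.73 kcal/mol between the two chairs.
K = exp(ΔG/RT) with R = 1.987×10⁻³ kcal mol⁻¹ K⁻¹ and T = 323 K gives K ≈ 3.12.
Fraction in the lower-energy chair = K/(K+1) = 75.7%.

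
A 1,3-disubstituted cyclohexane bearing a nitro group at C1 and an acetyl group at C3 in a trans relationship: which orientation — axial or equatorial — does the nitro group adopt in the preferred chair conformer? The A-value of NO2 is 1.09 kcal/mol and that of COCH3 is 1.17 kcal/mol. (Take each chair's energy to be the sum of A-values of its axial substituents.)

C1 and C3 have the same parity, so for the trans isomer the two substituents are one axial and one equatorial in each chair.
Chair I (nitro axial, acetyl equatorial): E = 1.09 kcal/mol.
Chair II (nitro equatorial, acetyl axial): E = 1.17 kcal/mol.
Chair I is the more stable (lower-energy) conformer, and in that chair the nitro group is axial.

axial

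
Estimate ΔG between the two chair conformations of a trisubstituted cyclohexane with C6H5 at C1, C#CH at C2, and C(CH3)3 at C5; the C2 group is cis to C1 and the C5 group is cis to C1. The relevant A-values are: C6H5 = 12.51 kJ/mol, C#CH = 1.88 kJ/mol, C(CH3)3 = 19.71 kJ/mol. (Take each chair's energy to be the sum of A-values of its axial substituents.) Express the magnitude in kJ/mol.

Chair I (phenyl axial, ethynyl equatorial, tert-butyl axial): E = 32.22 kJ/mol.
Chair II (phenyl equatorial, ethynyl axial, tert-butyl equatorial): E = 1.88 kJ/mol.
ΔE = 32.22 − 1.88 = 30.34 kJ/mol; chair II is more stable.

30.34 kJ/mol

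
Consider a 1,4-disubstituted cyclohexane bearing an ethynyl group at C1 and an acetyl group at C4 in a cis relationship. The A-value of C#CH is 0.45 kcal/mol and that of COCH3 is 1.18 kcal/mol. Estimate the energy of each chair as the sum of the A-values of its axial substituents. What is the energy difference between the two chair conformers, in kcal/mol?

C1 and C4 have opposite parity, so for the cis isomer the two substituents are one axial and one equatorial in each chair.
Chair I (ethynyl axial, acetyl equatorial): E = 0.45 kcal/mol.
Chair II (ethynyl equatorial, acetyl axial): E = 1.18 kcal/mol.
ΔE = 1.18 − 0.45 = 0.73 kcal/mol; chair I is more stable.

0.73 kcal/mol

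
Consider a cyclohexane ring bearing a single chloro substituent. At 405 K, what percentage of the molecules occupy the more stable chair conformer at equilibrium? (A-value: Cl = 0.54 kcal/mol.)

66.2%

One chair has the chloro group axial (E = 0.54 kcal/mol) and the other has it equatorial (E = 0).
ΔG = 0.54 kcal/mol between the two chairs.
K = exp(ΔG/RT) with R = 1.987×10⁻³ kcal mol⁻¹ K⁻¹ and T = 405 K gives K ≈ 1.96.
Fraction in the lower-energy chair = K/(K+1) = 66.2%.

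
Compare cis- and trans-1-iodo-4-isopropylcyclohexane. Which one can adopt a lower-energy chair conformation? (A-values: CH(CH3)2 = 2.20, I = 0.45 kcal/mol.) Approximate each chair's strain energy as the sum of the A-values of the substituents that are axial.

At 1,4 positions (parity opposite): cis → (a,e or e,a); trans → (e,e or a,a).
Best chair for cis: E = 0.45 kcal/mol; best chair for trans: E = 0.00 kcal/mol.
The trans isomer is lower by 0.45 kcal/mol.

trans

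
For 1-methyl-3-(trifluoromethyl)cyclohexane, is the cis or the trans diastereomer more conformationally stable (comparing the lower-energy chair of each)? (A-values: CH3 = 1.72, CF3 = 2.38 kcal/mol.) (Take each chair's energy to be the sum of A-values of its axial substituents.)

At 1,3 positions (parity same): cis → (e,e or a,a); trans → (a,e or e,a).
Best chair for cis: E = 0.00 kcal/mol; best chair for trans: E = 1.72 kcal/mol.
The cis isomer is lower by 1.72 kcal/mol.

cis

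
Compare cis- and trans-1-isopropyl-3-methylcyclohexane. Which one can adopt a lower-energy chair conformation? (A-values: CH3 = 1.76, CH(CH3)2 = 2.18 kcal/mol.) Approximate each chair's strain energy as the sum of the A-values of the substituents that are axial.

cis

At 1,3 positions (parity same): cis → (e,e or a,a); trans → (a,e or e,a).
Best chair for cis: E = 0.00 kcal/mol; best chair for trans: E = 1.76 kcal/mol.
The cis isomer is lower by 1.76 kcal/mol.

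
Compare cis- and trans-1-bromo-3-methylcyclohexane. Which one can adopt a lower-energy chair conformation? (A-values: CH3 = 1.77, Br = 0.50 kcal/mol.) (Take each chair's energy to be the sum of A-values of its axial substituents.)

At 1,3 positions (parity same): cis → (e,e or a,a); trans → (a,e or e,a).
Best chair for cis: E = 0.00 kcal/mol; best chair for trans: E = 0.50 kcal/mol.
The cis isomer is lower by 0.50 kcal/mol.

cis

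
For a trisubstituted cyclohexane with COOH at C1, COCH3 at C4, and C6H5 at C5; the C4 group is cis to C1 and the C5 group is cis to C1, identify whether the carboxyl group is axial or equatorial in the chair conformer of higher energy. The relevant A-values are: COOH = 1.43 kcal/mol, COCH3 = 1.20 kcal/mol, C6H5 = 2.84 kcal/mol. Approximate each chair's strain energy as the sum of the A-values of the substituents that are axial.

Chair I (carboxyl axial, acetyl equatorial, phenyl axial): E = 4.27 kcal/mol.
Chair II (carboxyl equatorial, acetyl axial, phenyl equatorial): E = 1.20 kcal/mol.
Chair I is the less stable (higher-energy) conformer, and in that chair the carboxyl group is axial.

axial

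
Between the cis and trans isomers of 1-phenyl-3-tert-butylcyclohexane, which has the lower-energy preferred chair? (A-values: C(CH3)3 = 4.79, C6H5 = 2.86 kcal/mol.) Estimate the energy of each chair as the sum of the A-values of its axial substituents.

At 1,3 positions (parity same): cis → (e,e or a,a); trans → (a,e or e,a).
Best chair for cis: E = 0.00 kcal/mol; best chair for trans: E = 2.86 kcal/mol.
The cis isomer is lower by 2.86 kcal/mol.

cis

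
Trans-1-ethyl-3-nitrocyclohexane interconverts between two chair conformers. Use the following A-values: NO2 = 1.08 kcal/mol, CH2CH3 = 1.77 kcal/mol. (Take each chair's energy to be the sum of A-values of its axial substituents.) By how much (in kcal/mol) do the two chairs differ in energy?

C1 and C3 have the same parity, so for the trans isomer the two substituents are one axial and one equatorial in each chair.
Chair I (nitro axial, ethyl equatorial): E = 1.08 kcal/mol.
Chair II (nitro equatorial, ethyl axial): E = 1.77 kcal/mol.
ΔE = 1.77 − 1.08 = 0.69 kcal/mol; chair I is more stable.

0.69 kcal/mol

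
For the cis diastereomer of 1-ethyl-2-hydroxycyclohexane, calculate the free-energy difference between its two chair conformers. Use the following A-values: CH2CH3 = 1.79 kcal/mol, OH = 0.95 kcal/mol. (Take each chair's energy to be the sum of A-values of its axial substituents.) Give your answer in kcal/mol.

0.84 kcal/mol

C1 and C2 have opposite parity, so for the cis isomer the two substituents are one axial and one equatorial in each chair.
Chair I (ethyl axial, hydroxyl equatorial): E = 1.79 kcal/mol.
Chair II (ethyl equatorial, hydroxyl axial): E = 0.95 kcal/mol.
ΔE = 1.79 − 0.95 = 0.84 kcal/mol; chair II is more stable.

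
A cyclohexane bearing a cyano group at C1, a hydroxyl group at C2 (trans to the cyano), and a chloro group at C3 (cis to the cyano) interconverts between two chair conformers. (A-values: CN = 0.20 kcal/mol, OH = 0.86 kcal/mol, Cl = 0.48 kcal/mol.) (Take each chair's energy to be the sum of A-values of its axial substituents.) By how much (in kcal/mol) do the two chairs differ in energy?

Chair I (cyano axial, hydroxyl axial, chloro axial): E = 1.54 kcal/mol.
Chair II (cyano equatorial, hydroxyl equatorial, chloro equatorial): E = 0.00 kcal/mol.
ΔE = 1.54 − 0.00 = 1.54 kcal/mol; chair II is more stable.

1.54 kcal/mol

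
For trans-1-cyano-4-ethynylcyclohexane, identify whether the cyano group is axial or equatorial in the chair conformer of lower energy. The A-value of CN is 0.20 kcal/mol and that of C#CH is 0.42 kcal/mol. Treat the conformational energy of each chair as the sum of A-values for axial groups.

C1 and C4 have opposite parity, so for the trans isomer the two substituents are e,e in one chair and a,a in the other.
Chair I (cyano axial, ethynyl axial): E = 0.62 kcal/mol.
Chair II (cyano equatorial, ethynyl equatorial): E = 0.00 kcal/mol.
Chair II is the more stable (lower-energy) conformer, and in that chair the cyano group is equatorial.

equatorial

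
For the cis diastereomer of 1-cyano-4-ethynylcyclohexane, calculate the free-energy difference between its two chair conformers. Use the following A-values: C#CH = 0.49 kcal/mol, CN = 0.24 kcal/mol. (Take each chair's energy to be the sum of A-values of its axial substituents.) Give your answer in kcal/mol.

C1 and C4 have opposite parity, so for the cis isomer the two substituents are one axial and one equatorial in each chair.
Chair I (ethynyl axial, cyano equatorial): E = 0.49 kcal/mol.
Chair II (ethynyl equatorial, cyano axial): E = 0.24 kcal/mol.
ΔE = 0.49 − 0.24 = 0.25 kcal/mol; chair II is more stable.

0.25 kcal/mol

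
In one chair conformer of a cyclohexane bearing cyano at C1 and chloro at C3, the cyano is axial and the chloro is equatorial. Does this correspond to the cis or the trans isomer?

C1 and C3 have the same parity, so their axial bonds point in the same direction.
With same-parity carbons, two substituents on the same face are both axial or both equatorial; opposite faces give one of each.
Here the groups are axial/equatorial → opposite face → trans.

trans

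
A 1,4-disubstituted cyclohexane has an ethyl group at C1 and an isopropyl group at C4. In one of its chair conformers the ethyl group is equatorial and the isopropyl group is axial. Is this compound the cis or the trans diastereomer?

cis

C1 and C4 have opposite parity, so their axial bonds point in opposite directions.
With opposite-parity carbons, two substituents on the same face are one axial and one equatorial; opposite faces give both axial or both equatorial.
Here the groups are equatorial/axial → same face → cis.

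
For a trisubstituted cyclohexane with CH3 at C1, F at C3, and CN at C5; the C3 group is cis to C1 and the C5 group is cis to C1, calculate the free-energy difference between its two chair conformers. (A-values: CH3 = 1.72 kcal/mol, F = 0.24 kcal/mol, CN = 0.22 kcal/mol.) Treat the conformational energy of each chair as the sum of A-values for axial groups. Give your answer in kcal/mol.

2.18 kcal/mol

Chair I (methyl axial, fluoro axial, cyano axial): E = 2.18 kcal/mol.
Chair II (methyl equatorial, fluoro equatorial, cyano equatorial): E = 0.00 kcal/mol.
ΔE = 2.18 − 0.00 = 2.18 kcal/mol; chair II is more stable.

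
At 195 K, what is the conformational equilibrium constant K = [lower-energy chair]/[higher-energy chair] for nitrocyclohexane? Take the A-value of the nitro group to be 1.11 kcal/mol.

K ≈ 17.5

One chair has the nitro group axial (E = 1.11 kcal/mol) and the other has it equatorial (E = 0).
ΔG = 1.11 kcal/mol between the two chairs.
K = exp(ΔG/RT) with R = 1.987×10⁻³ kcal mol⁻¹ K⁻¹ and T = 195 K gives K ≈ 17.5.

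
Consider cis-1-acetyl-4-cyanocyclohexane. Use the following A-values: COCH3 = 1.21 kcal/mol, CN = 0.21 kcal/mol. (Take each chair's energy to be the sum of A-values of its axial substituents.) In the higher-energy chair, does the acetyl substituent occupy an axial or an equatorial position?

C1 and C4 have opposite parity, so for the cis isomer the two substituents are one axial and one equatorial in each chair.
Chair I (acetyl axial, cyano equatorial): E = 1.21 kcal/mol.
Chair II (acetyl equatorial, cyano axial): E = 0.21 kcal/mol.
Chair I is the less stable (higher-energy) conformer, and in that chair the acetyl group is axial.

axial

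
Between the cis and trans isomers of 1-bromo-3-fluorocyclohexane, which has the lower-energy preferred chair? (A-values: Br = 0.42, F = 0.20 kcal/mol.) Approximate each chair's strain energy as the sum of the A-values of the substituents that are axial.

cis

At 1,3 positions (parity same): cis → (e,e or a,a); trans → (a,e or e,a).
Best chair for cis: E = 0.00 kcal/mol; best chair for trans: E = 0.20 kcal/mol.
The cis isomer is lower by 0.20 kcal/mol.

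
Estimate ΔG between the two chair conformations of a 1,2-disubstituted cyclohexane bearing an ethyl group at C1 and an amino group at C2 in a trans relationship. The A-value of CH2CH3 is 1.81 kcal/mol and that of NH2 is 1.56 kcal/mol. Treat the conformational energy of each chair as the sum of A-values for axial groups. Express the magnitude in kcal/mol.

C1 and C2 have opposite parity, so for the trans isomer the two substituents are e,e in one chair and a,a in the other.
Chair I (ethyl axial, amino axial): E = 3.37 kcal/mol.
Chair II (ethyl equatorial, amino equatorial): E = 0.00 kcal/mol.
ΔE = 3.37 − 0.00 = 3.37 kcal/mol; chair II is more stable.

3.37 kcal/mol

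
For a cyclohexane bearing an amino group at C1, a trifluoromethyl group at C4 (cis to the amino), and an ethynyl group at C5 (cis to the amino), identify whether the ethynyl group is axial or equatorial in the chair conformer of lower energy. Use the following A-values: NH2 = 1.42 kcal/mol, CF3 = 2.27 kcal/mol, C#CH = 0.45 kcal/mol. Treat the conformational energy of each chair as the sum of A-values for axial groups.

Chair I (amino axial, trifluoromethyl equatorial, ethynyl axial): E = 1.87 kcal/mol.
Chair II (amino equatorial, trifluoromethyl axial, ethynyl equatorial): E = 2.27 kcal/mol.
Chair I is the more stable (lower-energy) conformer, and in that chair the ethynyl group is axial.

axial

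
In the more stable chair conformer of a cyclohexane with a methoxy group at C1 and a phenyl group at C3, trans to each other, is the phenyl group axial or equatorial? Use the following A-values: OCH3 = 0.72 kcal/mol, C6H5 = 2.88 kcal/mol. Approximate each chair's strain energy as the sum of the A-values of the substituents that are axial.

equatorial

C1 and C3 have the same parity, so for the trans isomer the two substituents are one axial and one equatorial in each chair.
Chair I (methoxy axial, phenyl equatorial): E = 0.72 kcal/mol.
Chair II (methoxy equatorial, phenyl axial): E = 2.88 kcal/mol.
Chair I is the more stable (lower-energy) conformer, and in that chair the phenyl group is equatorial.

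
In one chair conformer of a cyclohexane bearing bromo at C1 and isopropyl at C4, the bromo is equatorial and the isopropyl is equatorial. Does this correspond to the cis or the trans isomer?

trans

C1 and C4 have opposite parity, so their axial bonds point in opposite directions.
With opposite-parity carbons, two substituents on the same face are one axial and one equatorial; opposite faces give both axial or both equatorial.
Here the groups are equatorial/equatorial → opposite face → trans.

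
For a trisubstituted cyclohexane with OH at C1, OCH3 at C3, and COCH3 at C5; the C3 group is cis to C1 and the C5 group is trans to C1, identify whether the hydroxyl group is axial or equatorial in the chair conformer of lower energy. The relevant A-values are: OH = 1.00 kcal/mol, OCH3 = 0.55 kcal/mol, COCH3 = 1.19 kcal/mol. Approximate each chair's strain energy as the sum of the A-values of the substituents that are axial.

equatorial

Chair I (hydroxyl axial, methoxy axial, acetyl equatorial): E = 1.55 kcal/mol.
Chair II (hydroxyl equatorial, methoxy equatorial, acetyl axial): E = 1.19 kcal/mol.
Chair II is the more stable (lower-energy) conformer, and in that chair the hydroxyl group is equatorial.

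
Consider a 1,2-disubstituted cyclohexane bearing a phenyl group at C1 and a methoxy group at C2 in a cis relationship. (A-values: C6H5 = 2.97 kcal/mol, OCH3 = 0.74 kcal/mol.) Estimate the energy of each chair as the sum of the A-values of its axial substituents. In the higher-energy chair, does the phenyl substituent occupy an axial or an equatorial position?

C1 and C2 have opposite parity, so for the cis isomer the two substituents are one axial and one equatorial in each chair.
Chair I (phenyl axial, methoxy equatorial): E = 2.97 kcal/mol.
Chair II (phenyl equatorial, methoxy axial): E = 0.74 kcal/mol.
Chair I is the less stable (higher-energy) conformer, and in that chair the phenyl group is axial.

axial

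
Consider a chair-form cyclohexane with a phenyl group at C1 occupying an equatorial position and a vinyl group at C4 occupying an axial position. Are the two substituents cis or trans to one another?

C1 and C4 have opposite parity, so their axial bonds point in opposite directions.
With opposite-parity carbons, two substituents on the same face are one axial and one equatorial; opposite faces give both axial or both equatorial.
Here the groups are equatorial/axial → same face → cis.

cis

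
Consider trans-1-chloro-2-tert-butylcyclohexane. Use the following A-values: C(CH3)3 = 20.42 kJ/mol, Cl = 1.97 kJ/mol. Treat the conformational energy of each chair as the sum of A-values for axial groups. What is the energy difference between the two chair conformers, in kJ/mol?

C1 and C2 have opposite parity, so for the trans isomer the two substituents are e,e in one chair and a,a in the other.
Chair I (tert-butyl axial, chloro axial): E = 22.39 kJ/mol.
Chair II (tert-butyl equatorial, chloro equatorial): E = 0.00 kJ/mol.
ΔE = 22.39 − 0.00 = 22.39 kJ/mol; chair II is more stable.

22.39 kJ/mol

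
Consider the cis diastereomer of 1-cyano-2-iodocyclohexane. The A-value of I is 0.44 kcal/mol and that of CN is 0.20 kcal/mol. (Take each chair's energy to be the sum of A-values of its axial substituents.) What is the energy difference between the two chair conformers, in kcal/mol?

C1 and C2 have opposite parity, so for the cis isomer the two substituents are one axial and one equatorial in each chair.
Chair I (iodo axial, cyano equatorial): E = 0.44 kcal/mol.
Chair II (iodo equatorial, cyano axial): E = 0.20 kcal/mol.
ΔE = 0.44 − 0.20 = 0.24 kcal/mol; chair II is more stable.

0.24 kcal/mol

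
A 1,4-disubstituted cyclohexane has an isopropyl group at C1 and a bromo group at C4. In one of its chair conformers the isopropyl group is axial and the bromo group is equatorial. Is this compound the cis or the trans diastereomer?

cis

C1 and C4 have opposite parity, so their axial bonds point in opposite directions.
With opposite-parity carbons, two substituents on the same face are one axial and one equatorial; opposite faces give both axial or both equatorial.
Here the groups are axial/equatorial → same face → cis.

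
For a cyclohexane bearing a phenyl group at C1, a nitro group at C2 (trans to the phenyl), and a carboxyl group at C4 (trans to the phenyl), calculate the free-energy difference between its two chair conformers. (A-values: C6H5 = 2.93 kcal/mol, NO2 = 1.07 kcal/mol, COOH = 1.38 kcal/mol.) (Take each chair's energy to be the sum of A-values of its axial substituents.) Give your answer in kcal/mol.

Chair I (phenyl axial, nitro axial, carboxyl axial): E = 5.38 kcal/mol.
Chair II (phenyl equatorial, nitro equatorial, carboxyl equatorial): E = 0.00 kcal/mol.
ΔE = 5.38 − 0.00 = 5.38 kcal/mol; chair II is more stable.

5.38 kcal/mol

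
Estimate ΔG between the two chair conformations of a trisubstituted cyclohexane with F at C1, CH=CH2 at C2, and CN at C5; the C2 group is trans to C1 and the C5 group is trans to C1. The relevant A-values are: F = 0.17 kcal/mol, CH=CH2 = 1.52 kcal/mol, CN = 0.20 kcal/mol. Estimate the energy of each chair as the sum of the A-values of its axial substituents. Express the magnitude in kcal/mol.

1.49 kcal/mol

Chair I (fluoro axial, vinyl axial, cyano equatorial): E = 1.69 kcal/mol.
Chair II (fluoro equatorial, vinyl equatorial, cyano axial): E = 0.20 kcal/mol.
ΔE = 1.69 − 0.20 = 1.49 kcal/mol; chair II is more stable.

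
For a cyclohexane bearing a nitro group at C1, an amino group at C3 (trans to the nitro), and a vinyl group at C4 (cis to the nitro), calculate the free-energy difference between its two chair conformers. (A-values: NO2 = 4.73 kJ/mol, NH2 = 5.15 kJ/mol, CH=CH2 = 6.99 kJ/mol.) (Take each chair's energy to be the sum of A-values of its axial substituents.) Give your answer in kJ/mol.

7.41 kJ/mol

Chair I (nitro axial, amino equatorial, vinyl equatorial): E = 4.73 kJ/mol.
Chair II (nitro equatorial, amino axial, vinyl axial): E = 12.14 kJ/mol.
ΔE = 12.14 − 4.73 = 7.41 kJ/mol; chair I is more stable.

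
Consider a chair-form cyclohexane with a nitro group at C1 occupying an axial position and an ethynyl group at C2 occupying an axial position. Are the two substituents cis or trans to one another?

C1 and C2 have opposite parity, so their axial bonds point in opposite directions.
With opposite-parity carbons, two substituents on the same face are one axial and one equatorial; opposite faces give both axial or both equatorial.
Here the groups are axial/axial → opposite face → trans.

trans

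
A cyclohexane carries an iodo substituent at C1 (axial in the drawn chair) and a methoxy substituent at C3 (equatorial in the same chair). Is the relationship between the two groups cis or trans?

C1 and C3 have the same parity, so their axial bonds point in the same direction.
With same-parity carbons, two substituents on the same face are both axial or both equatorial; opposite faces give one of each.
Here the groups are axial/equatorial → opposite face → trans.

trans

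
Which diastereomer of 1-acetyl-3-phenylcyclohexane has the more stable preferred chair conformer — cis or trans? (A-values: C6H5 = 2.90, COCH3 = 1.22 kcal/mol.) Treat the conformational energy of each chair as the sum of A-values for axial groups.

At 1,3 positions (parity same): cis → (e,e or a,a); trans → (a,e or e,a).
Best chair for cis: E = 0.00 kcal/mol; best chair for trans: E = 1.22 kcal/mol.
The cis isomer is lower by 1.22 kcal/mol.

cis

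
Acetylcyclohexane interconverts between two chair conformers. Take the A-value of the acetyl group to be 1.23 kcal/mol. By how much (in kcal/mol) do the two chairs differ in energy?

A monosubstituted cyclohexane has one chair with the acetyl group axial (E = A = 1.23 kcal/mol) and one with it equatorial (E = 0).
ΔE = 1.23 − 0 = 1.23 kcal/mol.

1.23 kcal/mol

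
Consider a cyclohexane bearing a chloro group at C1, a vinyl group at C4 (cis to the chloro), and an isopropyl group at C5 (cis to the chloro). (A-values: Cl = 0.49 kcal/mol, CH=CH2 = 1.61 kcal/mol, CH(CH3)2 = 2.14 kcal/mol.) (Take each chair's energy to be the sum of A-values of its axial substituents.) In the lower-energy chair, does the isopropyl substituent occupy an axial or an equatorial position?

Chair I (chloro axial, vinyl equatorial, isopropyl axial): E = 2.63 kcal/mol.
Chair II (chloro equatorial, vinyl axial, isopropyl equatorial): E = 1.61 kcal/mol.
Chair II is the more stable (lower-energy) conformer, and in that chair the isopropyl group is equatorial.

equatorial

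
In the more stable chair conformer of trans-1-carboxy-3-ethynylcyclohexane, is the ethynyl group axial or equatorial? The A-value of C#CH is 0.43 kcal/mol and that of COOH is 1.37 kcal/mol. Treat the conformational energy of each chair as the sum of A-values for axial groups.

C1 and C3 have the same parity, so for the trans isomer the two substituents are one axial and one equatorial in each chair.
Chair I (ethynyl axial, carboxyl equatorial): E = 0.43 kcal/mol.
Chair II (ethynyl equatorial, carboxyl axial): E = 1.37 kcal/mol.
Chair I is the more stable (lower-energy) conformer, and in that chair the ethynyl group is axial.

axial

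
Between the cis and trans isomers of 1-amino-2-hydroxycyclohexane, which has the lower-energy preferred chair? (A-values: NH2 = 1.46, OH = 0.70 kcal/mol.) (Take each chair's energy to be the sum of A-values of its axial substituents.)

At 1,2 positions (parity opposite): cis → (a,e or e,a); trans → (e,e or a,a).
Best chair for cis: E = 0.70 kcal/mol; best chair for trans: E = 0.00 kcal/mol.
The trans isomer is lower by 0.70 kcal/mol.

trans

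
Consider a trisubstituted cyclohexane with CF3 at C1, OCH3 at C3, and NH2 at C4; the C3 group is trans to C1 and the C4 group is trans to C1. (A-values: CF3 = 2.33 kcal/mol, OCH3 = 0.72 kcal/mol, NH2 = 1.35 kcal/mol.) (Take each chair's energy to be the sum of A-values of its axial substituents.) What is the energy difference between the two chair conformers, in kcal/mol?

2.96 kcal/mol

Chair I (trifluoromethyl axial, methoxy equatorial, amino axial): E = 3.68 kcal/mol.
Chair II (trifluoromethyl equatorial, methoxy axial, amino equatorial): E = 0.72 kcal/mol.
ΔE = 3.68 − 0.72 = 2.96 kcal/mol; chair II is more stable.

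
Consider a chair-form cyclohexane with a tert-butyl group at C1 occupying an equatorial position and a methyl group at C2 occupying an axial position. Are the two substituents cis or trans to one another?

cis

C1 and C2 have opposite parity, so their axial bonds point in opposite directions.
With opposite-parity carbons, two substituents on the same face are one axial and one equatorial; opposite faces give both axial or both equatorial.
Here the groups are equatorial/axial → same face → cis.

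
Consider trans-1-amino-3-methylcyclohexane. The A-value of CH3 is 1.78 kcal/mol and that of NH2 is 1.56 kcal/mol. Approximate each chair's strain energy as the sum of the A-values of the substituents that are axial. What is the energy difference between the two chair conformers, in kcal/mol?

0.22 kcal/mol

C1 and C3 have the same parity, so for the trans isomer the two substituents are one axial and one equatorial in each chair.
Chair I (methyl axial, amino equatorial): E = 1.78 kcal/mol.
Chair II (methyl equatorial, amino axial): E = 1.56 kcal/mol.
ΔE = 1.78 − 1.56 = 0.22 kcal/mol; chair II is more stable.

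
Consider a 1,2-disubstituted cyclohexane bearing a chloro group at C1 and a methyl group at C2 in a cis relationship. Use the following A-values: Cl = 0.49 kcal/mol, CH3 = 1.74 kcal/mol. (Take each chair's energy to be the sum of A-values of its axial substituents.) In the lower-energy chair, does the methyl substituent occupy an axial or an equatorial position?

C1 and C2 have opposite parity, so for the cis isomer the two substituents are one axial and one equatorial in each chair.
Chair I (chloro axial, methyl equatorial): E = 0.49 kcal/mol.
Chair II (chloro equatorial, methyl axial): E = 1.74 kcal/mol.
Chair I is the more stable (lower-energy) conformer, and in that chair the methyl group is equatorial.

equatorial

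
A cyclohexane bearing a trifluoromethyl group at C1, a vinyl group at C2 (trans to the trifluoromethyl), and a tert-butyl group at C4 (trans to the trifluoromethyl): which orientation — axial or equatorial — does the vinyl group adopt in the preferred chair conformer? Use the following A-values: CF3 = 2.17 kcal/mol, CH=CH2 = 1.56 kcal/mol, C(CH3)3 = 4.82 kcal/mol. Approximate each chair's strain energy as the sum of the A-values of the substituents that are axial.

Chair I (trifluoromethyl axial, vinyl axial, tert-butyl axial): E = 8.55 kcal/mol.
Chair II (trifluoromethyl equatorial, vinyl equatorial, tert-butyl equatorial): E = 0.00 kcal/mol.
Chair II is the more stable (lower-energy) conformer, and in that chair the vinyl group is equatorial.

equatorial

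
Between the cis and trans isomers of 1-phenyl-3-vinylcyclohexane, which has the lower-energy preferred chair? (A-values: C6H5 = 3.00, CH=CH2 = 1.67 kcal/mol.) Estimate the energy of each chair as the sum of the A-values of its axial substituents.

cis

At 1,3 positions (parity same): cis → (e,e or a,a); trans → (a,e or e,a).
Best chair for cis: E = 0.00 kcal/mol; best chair for trans: E = 1.67 kcal/mol.
The cis isomer is lower by 1.67 kcal/mol.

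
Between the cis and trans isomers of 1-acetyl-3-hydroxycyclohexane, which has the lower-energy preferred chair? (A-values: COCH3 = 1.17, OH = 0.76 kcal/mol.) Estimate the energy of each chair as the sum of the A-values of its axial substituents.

At 1,3 positions (parity same): cis → (e,e or a,a); trans → (a,e or e,a).
Best chair for cis: E = 0.00 kcal/mol; best chair for trans: E = 0.76 kcal/mol.
The cis isomer is lower by 0.76 kcal/mol.

cis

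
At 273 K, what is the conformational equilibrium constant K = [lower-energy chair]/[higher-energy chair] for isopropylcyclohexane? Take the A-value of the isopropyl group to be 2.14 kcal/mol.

One chair has the isopropyl group axial (E = 2.14 kcal/mol) and the other has it equatorial (E = 0).
ΔG = 2.14 kcal/mol between the two chairs.
K = exp(ΔG/RT) with R = 1.987×10⁻³ kcal mol⁻¹ K⁻¹ and T = 273 K gives K ≈ 51.7.

K ≈ 51.7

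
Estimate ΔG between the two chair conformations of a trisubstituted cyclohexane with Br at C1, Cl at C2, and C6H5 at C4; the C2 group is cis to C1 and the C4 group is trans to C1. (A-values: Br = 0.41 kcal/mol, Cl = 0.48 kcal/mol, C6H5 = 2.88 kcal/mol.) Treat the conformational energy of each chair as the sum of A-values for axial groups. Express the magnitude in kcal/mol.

Chair I (bromo axial, chloro equatorial, phenyl axial): E = 3.29 kcal/mol.
Chair II (bromo equatorial, chloro axial, phenyl equatorial): E = 0.48 kcal/mol.
ΔE = 3.29 − 0.48 = 2.81 kcal/mol; chair II is more stable.

2.81 kcal/mol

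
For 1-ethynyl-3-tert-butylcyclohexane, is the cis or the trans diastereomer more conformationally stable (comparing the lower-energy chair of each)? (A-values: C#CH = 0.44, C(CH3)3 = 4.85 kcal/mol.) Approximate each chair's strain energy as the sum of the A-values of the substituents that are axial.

cis

At 1,3 positions (parity same): cis → (e,e or a,a); trans → (a,e or e,a).
Best chair for cis: E = 0.00 kcal/mol; best chair for trans: E = 0.44 kcal/mol.
The cis isomer is lower by 0.44 kcal/mol.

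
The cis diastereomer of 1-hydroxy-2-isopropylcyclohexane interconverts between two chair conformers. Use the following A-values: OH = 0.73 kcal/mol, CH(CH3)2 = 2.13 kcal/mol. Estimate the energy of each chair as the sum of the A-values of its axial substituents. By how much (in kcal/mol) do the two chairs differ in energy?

1.40 kcal/mol

C1 and C2 have opposite parity, so for the cis isomer the two substituents are one axial and one equatorial in each chair.
Chair I (hydroxyl axial, isopropyl equatorial): E = 0.73 kcal/mol.
Chair II (hydroxyl equatorial, isopropyl axial): E = 2.13 kcal/mol.
ΔE = 2.13 − 0.73 = 1.40 kcal/mol; chair I is more stable.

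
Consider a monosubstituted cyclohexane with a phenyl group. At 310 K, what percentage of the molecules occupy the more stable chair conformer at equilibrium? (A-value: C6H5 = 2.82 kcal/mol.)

One chair has the phenyl group axial (E = 2.82 kcal/mol) and the other has it equatorial (E = 0).
ΔG = 2.82 kcal/mol between the two chairs.
K = exp(ΔG/RT) with R = 1.987×10⁻³ kcal mol⁻¹ K⁻¹ and T = 310 K gives K ≈ 97.3.
Fraction in the lower-energy chair = K/(K+1) = 99.0%.

99.0%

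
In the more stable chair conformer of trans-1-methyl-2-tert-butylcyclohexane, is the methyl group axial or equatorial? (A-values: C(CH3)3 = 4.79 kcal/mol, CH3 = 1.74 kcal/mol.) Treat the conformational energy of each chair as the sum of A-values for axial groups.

equatorial

C1 and C2 have opposite parity, so for the trans isomer the two substituents are e,e in one chair and a,a in the other.
Chair I (tert-butyl axial, methyl axial): E = 6.53 kcal/mol.
Chair II (tert-butyl equatorial, methyl equatorial): E = 0.00 kcal/mol.
Chair II is the more stable (lower-energy) conformer, and in that chair the methyl group is equatorial.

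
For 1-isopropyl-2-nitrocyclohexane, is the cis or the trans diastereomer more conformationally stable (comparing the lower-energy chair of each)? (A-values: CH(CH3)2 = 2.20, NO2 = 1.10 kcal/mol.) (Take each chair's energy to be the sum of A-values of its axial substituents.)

At 1,2 positions (parity opposite): cis → (a,e or e,a); trans → (e,e or a,a).
Best chair for cis: E = 1.10 kcal/mol; best chair for trans: E = 0.00 kcal/mol.
The trans isomer is lower by 1.10 kcal/mol.

trans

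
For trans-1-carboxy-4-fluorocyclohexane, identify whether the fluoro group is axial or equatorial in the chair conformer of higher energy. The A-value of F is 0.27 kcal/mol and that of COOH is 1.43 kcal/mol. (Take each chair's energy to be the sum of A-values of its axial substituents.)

C1 and C4 have opposite parity, so for the trans isomer the two substituents are e,e in one chair and a,a in the other.
Chair I (fluoro axial, carboxyl axial): E = 1.70 kcal/mol.
Chair II (fluoro equatorial, carboxyl equatorial): E = 0.00 kcal/mol.
Chair I is the less stable (higher-energy) conformer, and in that chair the fluoro group is axial.

axial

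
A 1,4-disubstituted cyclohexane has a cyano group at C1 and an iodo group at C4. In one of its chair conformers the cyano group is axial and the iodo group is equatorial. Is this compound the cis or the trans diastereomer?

C1 and C4 have opposite parity, so their axial bonds point in opposite directions.
With opposite-parity carbons, two substituents on the same face are one axial and one equatorial; opposite faces give both axial or both equatorial.
Here the groups are axial/equatorial → same face → cis.

cis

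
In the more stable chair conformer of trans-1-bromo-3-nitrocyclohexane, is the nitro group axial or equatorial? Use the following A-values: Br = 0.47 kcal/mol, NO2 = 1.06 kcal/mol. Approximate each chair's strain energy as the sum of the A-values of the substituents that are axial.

equatorial

C1 and C3 have the same parity, so for the trans isomer the two substituents are one axial and one equatorial in each chair.
Chair I (bromo axial, nitro equatorial): E = 0.47 kcal/mol.
Chair II (bromo equatorial, nitro axial): E = 1.06 kcal/mol.
Chair I is the more stable (lower-energy) conformer, and in that chair the nitro group is equatorial.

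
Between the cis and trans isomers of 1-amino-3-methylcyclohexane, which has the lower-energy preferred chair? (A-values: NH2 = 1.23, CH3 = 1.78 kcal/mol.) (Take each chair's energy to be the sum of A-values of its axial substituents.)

At 1,3 positions (parity same): cis → (e,e or a,a); trans → (a,e or e,a).
Best chair for cis: E = 0.00 kcal/mol; best chair for trans: E = 1.23 kcal/mol.
The cis isomer is lower by 1.23 kcal/mol.

cis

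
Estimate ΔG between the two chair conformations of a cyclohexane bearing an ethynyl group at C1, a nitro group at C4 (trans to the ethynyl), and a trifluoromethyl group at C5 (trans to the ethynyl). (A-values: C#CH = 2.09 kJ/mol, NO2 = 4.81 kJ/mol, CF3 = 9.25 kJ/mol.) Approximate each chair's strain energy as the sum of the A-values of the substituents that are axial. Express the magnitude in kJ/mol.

2.35 kJ/mol

Chair I (ethynyl axial, nitro axial, trifluoromethyl equatorial): E = 6.90 kJ/mol.
Chair II (ethynyl equatorial, nitro equatorial, trifluoromethyl axial): E = 9.25 kJ/mol.
ΔE = 9.25 − 6.90 = 2.35 kJ/mol; chair I is more stable.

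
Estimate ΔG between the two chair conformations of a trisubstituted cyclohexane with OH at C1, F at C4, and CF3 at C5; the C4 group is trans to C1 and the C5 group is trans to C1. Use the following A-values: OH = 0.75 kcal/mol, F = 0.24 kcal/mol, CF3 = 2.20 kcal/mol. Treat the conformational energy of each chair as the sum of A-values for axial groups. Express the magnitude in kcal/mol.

1.21 kcal/mol

Chair I (hydroxyl axial, fluoro axial, trifluoromethyl equatorial): E = 0.99 kcal/mol.
Chair II (hydroxyl equatorial, fluoro equatorial, trifluoromethyl axial): E = 2.20 kcal/mol.
ΔE = 2.20 − 0.99 = 1.21 kcal/mol; chair I is more stable.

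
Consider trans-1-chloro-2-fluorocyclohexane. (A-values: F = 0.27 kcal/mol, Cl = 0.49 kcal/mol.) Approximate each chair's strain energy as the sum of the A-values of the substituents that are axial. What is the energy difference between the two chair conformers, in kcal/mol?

0.76 kcal/mol

C1 and C2 have opposite parity, so for the trans isomer the two substituents are e,e in one chair and a,a in the other.
Chair I (fluoro axial, chloro axial): E = 0.76 kcal/mol.
Chair II (fluoro equatorial, chloro equatorial): E = 0.00 kcal/mol.
ΔE = 0.76 − 0.00 = 0.76 kcal/mol; chair II is more stable.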